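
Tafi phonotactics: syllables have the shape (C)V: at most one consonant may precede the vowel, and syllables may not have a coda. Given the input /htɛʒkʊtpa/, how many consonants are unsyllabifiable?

The consonants /h/, /ʒ/, /t/ cannot be parsed into a legal (C)V syllable (no codas are permitted; onsets are limited to one consonant).

3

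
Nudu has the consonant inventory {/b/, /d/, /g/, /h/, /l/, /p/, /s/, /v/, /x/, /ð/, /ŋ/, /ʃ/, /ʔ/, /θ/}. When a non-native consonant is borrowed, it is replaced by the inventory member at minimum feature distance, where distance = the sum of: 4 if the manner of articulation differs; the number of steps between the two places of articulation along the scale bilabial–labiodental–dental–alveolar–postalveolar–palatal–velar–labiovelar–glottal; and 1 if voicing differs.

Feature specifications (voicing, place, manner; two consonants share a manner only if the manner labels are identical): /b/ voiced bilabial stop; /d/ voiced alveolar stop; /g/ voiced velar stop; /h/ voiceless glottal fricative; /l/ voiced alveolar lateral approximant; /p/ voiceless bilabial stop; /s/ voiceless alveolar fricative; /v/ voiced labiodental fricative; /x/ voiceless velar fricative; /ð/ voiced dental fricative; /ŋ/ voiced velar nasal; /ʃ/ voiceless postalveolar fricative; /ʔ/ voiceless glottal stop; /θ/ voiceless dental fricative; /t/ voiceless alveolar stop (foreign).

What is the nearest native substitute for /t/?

/d/ is closest: same manner (stop), place distance 0 (alveolar→alveolar), voicing differs (+1); total 1. Next closest is /p/ at distance 3.

d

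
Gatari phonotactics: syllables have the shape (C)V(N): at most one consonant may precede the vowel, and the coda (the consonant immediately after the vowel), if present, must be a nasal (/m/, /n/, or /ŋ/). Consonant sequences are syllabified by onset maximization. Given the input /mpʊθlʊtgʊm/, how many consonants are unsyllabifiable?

The consonants /m/, /θ/, /t/ cannot be parsed into a legal (C)V(N) syllable (only a nasal (/m/, /n/, or /ŋ/) is licensed in coda position; onsets are limited to one consonant).

3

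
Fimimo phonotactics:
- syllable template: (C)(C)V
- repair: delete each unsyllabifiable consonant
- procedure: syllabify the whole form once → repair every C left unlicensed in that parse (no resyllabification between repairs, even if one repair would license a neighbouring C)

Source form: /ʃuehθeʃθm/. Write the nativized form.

ʃuehθe

Under (C)(C)V, the unsyllabifiable consonants are /ʃ/, /θ/, /m/ (no codas are permitted; onsets may contain at most 2 consonants).
Deleting the stranded consonants removes /ʃ/, /θ/, /m/.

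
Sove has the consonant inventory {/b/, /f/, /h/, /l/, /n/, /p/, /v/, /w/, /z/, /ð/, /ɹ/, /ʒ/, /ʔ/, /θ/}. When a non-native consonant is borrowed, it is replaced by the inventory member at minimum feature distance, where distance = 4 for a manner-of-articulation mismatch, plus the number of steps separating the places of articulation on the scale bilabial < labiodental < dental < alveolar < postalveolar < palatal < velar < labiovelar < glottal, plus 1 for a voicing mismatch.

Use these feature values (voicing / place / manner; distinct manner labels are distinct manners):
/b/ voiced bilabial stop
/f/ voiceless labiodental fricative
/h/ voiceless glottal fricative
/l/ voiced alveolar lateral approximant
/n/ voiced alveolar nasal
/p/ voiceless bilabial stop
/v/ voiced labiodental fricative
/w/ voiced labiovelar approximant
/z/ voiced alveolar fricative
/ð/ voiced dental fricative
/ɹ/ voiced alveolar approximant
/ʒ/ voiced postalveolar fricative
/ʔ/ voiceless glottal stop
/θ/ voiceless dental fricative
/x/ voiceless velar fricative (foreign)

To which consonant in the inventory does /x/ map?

/h/ is closest: same manner (fricative), place distance 2 (velar→glottal), same voicing; total 2. Next closest is /ʒ/ at distance 3.

h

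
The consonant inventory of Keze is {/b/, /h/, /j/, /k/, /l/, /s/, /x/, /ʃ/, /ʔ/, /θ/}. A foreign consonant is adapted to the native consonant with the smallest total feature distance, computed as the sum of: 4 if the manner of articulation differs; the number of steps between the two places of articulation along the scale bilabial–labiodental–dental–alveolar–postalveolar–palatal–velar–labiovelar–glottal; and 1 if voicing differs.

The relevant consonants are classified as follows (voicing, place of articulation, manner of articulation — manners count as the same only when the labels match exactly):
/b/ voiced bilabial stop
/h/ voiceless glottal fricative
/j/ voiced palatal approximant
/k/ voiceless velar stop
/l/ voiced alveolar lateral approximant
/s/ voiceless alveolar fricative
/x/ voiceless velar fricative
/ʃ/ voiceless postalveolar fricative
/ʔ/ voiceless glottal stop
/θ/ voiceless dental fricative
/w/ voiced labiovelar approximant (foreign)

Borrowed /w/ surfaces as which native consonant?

j

/j/ is closest: same manner (approximant), place distance 2 (labiovelar→palatal), same voicing; total 2. Next closest is /h/ at distance 6.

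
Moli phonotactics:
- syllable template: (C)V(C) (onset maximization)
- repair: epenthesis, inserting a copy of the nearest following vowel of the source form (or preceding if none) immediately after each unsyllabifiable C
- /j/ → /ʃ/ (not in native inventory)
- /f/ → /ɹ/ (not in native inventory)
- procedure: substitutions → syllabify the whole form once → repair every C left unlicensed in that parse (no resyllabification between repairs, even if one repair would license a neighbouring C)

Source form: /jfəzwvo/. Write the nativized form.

ʃəɹəzwovo

Substitution: /j/ → /ʃ/, /f/ → /ɹ/, giving /ʃɹəzwvo/.
Syllabifying with onset maximization leaves /ʃ/, /w/ stranded (at most one coda consonant is licensed; onsets are limited to one consonant).
Epenthesis after each stranded consonant: /ʃ/ → /ʃə/, /w/ → /wo/.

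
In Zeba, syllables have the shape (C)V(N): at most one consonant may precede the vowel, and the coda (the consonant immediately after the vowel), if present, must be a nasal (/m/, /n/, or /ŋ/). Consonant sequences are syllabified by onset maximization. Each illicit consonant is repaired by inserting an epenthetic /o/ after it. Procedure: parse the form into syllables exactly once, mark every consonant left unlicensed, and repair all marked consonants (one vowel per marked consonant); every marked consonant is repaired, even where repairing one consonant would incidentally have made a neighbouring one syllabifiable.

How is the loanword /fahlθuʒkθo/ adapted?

faholoθuʒokoθo

The consonants /h/, /l/, /ʒ/, /k/ cannot be parsed into a legal (C)V(N) syllable (only a nasal (/m/, /n/, or /ŋ/) is licensed in coda position; onsets are limited to one consonant).
Inserting the epenthetic vowel yields /h/ → /ho/, /l/ → /lo/, /ʒ/ → /ʒo/, /k/ → /ko/.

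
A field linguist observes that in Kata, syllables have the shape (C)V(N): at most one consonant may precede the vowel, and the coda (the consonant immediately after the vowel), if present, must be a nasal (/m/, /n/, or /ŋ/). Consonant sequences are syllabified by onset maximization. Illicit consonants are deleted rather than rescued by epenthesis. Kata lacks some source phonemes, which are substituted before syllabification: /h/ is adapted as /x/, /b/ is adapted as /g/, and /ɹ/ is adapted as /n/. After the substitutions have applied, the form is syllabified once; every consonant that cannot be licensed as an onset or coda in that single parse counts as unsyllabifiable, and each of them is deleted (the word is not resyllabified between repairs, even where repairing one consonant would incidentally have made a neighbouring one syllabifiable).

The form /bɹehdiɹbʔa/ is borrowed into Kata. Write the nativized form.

Substitution: /b/ → /g/, /ɹ/ → /n/, /h/ → /x/, giving /gnexdingʔa/.
Syllabifying with onset maximization leaves /g/, /x/, /g/ stranded (only a nasal (/m/, /n/, or /ŋ/) is licensed in coda position; onsets are limited to one consonant).
Deletion applies to /g/, /x/, /g/.

nedinʔa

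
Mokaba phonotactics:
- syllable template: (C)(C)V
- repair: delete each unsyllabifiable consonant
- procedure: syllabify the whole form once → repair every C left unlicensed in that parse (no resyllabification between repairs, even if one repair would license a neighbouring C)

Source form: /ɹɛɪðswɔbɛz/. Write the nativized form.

Syllabifying with onset maximization leaves /ð/, /z/ stranded (no codas are permitted; onsets may contain at most 2 consonants).
Deletion applies to /ð/, /z/.

ɹɛɪswɔbɛ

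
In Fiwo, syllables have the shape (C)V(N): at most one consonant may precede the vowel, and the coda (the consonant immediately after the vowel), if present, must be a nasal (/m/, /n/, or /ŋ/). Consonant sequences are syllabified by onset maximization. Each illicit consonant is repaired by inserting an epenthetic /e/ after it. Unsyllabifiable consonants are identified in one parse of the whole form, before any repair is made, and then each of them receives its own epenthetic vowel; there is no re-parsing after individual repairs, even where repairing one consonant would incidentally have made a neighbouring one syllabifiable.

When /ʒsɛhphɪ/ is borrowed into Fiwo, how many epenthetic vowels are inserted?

3

The unsyllabifiable consonants are /ʒ/, /h/, /p/; each receives one epenthetic vowel.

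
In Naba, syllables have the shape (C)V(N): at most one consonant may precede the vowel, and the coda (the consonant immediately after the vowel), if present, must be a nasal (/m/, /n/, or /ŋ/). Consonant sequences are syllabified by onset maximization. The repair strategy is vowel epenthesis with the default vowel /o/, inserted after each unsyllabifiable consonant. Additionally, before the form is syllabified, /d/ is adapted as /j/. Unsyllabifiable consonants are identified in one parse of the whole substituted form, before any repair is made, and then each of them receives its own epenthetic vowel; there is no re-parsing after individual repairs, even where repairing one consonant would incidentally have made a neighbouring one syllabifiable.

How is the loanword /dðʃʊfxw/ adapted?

joðoʃʊfoxowo

Substitution: /d/ → /j/, giving /jðʃʊfxw/.
Under (C)V(N), the unsyllabifiable consonants are /j/, /ð/, /f/, /x/, /w/ (only a nasal (/m/, /n/, or /ŋ/) is licensed in coda position; onsets are limited to one consonant).
Inserting the epenthetic vowel yields /j/ → /jo/, /ð/ → /ðo/, /f/ → /fo/, /x/ → /xo/, /w/ → /wo/.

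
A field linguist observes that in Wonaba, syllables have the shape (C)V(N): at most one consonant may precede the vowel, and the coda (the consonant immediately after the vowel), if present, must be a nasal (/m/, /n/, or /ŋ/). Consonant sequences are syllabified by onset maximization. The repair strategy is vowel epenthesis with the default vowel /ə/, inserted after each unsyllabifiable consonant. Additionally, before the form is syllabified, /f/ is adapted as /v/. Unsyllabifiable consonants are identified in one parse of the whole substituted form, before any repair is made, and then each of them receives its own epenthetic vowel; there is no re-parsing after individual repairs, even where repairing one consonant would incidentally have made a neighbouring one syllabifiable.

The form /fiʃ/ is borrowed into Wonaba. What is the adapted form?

Substitution: /f/ → /v/, giving /viʃ/.
Syllabifying with onset maximization leaves /ʃ/ stranded (only a nasal (/m/, /n/, or /ŋ/) is licensed in coda position; onsets are limited to one consonant).
Inserting the epenthetic vowel yields /ʃ/ → /ʃə/.

viʃə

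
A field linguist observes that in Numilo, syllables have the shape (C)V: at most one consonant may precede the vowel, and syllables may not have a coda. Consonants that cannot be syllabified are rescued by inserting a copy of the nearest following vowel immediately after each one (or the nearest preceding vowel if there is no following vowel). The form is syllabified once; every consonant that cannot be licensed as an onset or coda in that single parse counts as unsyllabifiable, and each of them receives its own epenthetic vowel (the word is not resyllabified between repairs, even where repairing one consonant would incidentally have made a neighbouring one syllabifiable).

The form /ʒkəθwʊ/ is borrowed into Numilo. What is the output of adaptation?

ʒəkəθʊwʊ

The consonants /ʒ/, /θ/ cannot be parsed into a legal (C)V syllable (no codas are permitted; onsets are limited to one consonant).
Each unlicensed consonant becomes the onset of a new syllable: /ʒ/ → /ʒə/, /θ/ → /θʊ/.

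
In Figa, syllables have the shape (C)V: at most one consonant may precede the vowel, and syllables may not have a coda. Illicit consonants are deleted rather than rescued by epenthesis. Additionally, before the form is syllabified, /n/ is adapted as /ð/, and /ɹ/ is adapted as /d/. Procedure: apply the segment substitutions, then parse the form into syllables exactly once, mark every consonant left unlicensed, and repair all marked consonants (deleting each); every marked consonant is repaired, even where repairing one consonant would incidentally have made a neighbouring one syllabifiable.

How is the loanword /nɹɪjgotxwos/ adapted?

dɪgowo

Substitution: /n/ → /ð/, /ɹ/ → /d/, giving /ðdɪjgotxwos/.
Syllabifying with onset maximization leaves /ð/, /j/, /t/, /x/, /s/ stranded (no codas are permitted; onsets are limited to one consonant).
Deleting the stranded consonants removes /ð/, /j/, /t/, /x/, /s/.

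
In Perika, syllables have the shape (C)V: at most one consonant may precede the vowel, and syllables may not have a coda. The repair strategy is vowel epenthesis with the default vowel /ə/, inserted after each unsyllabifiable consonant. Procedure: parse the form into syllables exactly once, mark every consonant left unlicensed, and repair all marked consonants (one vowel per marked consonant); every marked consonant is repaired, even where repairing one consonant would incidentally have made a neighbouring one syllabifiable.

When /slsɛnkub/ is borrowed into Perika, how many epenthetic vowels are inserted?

4

The unsyllabifiable consonants are /s/, /l/, /n/, /b/; each receives one epenthetic vowel.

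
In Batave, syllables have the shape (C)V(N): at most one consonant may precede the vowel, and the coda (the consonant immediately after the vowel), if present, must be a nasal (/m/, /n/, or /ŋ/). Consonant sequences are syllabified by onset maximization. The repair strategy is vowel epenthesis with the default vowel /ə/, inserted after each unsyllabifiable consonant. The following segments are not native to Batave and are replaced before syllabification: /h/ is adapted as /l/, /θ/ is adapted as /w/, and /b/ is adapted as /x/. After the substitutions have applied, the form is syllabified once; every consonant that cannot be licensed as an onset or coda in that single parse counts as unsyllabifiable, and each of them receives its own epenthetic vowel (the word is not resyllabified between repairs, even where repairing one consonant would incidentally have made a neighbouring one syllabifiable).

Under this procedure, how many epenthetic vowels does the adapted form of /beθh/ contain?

After substitution the input is /xewl/.
The unsyllabifiable consonants are /w/, /l/; each receives one epenthetic vowel.

2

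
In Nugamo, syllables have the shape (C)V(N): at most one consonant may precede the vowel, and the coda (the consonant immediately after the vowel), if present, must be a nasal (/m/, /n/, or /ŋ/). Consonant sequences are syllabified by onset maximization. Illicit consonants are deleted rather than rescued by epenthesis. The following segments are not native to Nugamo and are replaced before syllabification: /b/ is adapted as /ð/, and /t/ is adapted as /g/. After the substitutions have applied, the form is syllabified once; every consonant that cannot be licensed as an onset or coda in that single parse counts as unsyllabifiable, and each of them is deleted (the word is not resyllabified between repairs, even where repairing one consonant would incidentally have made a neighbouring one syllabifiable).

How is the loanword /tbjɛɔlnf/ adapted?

Substitution: /t/ → /g/, /b/ → /ð/, giving /gðjɛɔlnf/.
The consonants /g/, /ð/, /l/, /n/, /f/ cannot be parsed into a legal (C)V(N) syllable (only a nasal (/m/, /n/, or /ŋ/) is licensed in coda position; onsets are limited to one consonant).
Deletion applies to /g/, /ð/, /l/, /n/, /f/.

jɛɔ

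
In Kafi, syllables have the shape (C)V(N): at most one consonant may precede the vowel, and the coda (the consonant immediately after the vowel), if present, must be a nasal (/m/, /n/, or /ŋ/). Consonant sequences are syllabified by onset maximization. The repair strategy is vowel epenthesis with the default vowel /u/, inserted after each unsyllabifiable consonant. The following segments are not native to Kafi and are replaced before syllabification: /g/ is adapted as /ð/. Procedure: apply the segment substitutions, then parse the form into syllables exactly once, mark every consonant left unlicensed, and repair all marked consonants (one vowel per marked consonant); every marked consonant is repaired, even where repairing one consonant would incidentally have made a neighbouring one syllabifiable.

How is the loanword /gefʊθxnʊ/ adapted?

ðefʊθuxunʊ

Substitution: /g/ → /ð/, giving /ðefʊθxnʊ/.
Syllabifying with onset maximization leaves /θ/, /x/ stranded (only a nasal (/m/, /n/, or /ŋ/) is licensed in coda position; onsets are limited to one consonant).
Epenthesis after each stranded consonant: /θ/ → /θu/, /x/ → /xu/.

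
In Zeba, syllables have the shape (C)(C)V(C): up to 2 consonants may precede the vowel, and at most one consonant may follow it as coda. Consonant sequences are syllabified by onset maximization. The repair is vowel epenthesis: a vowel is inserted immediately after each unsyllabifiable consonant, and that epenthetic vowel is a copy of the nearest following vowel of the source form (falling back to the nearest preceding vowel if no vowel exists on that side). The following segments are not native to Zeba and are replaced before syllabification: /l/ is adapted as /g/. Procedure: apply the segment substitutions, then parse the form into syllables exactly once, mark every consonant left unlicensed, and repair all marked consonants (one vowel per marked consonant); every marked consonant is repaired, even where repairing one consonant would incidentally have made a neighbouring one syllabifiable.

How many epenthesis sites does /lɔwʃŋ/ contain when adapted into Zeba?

After substitution the input is /gɔwʃŋ/.
The unsyllabifiable consonants are /ʃ/, /ŋ/; each receives one epenthetic vowel.

2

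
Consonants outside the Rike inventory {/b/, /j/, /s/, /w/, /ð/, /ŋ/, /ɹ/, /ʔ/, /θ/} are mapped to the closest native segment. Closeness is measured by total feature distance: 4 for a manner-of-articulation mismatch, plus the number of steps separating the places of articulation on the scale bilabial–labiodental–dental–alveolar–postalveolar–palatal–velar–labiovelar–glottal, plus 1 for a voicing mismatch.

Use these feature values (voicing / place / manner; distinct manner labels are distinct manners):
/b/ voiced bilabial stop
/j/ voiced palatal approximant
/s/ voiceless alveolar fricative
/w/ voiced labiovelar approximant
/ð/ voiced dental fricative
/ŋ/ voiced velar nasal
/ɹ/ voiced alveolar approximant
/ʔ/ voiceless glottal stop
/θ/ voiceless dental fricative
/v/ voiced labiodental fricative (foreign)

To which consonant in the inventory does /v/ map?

/ð/ is closest: same manner (fricative), place distance 1 (labiodental→dental), same voicing; total 1. Next closest is /θ/ at distance 2.

ð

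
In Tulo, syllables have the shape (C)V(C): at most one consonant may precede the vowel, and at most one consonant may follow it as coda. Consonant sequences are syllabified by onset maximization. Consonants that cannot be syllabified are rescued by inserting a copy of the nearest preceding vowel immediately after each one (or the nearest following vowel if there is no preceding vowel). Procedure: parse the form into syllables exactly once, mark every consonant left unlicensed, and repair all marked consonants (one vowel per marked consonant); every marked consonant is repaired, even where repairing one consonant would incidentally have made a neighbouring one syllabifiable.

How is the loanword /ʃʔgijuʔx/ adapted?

Under (C)V(C), the unsyllabifiable consonants are /ʃ/, /ʔ/, /x/ (at most one coda consonant is licensed; onsets are limited to one consonant).
Inserting the epenthetic vowel yields /ʃ/ → /ʃi/, /ʔ/ → /ʔi/, /x/ → /xu/.

ʃiʔigijuʔxu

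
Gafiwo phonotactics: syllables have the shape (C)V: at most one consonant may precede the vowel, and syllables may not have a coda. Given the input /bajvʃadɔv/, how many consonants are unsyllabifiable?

3

Under (C)V, the unsyllabifiable consonants are /j/, /v/, /v/ (no codas are permitted; onsets are limited to one consonant).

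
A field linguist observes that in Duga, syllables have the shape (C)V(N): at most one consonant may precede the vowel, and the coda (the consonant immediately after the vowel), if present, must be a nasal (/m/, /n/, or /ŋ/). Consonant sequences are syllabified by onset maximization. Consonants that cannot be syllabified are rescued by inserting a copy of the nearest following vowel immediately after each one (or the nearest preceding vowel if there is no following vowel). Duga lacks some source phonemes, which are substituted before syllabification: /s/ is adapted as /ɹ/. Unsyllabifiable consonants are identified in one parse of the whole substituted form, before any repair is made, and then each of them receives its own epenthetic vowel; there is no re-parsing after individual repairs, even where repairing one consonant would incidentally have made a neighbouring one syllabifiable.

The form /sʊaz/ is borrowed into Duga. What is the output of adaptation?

Substitution: /s/ → /ɹ/, giving /ɹʊaz/.
Syllabifying with onset maximization leaves /z/ stranded (only a nasal (/m/, /n/, or /ŋ/) is licensed in coda position; onsets are limited to one consonant).
Each unlicensed consonant becomes the onset of a new syllable: /z/ → /za/.

ɹʊaza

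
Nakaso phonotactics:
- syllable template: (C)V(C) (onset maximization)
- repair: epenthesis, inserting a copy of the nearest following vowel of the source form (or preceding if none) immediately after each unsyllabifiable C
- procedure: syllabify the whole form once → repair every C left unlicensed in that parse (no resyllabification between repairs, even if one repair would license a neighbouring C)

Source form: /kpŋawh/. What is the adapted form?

kapaŋawha

Under (C)V(C), the unsyllabifiable consonants are /k/, /p/, /h/ (at most one coda consonant is licensed; onsets are limited to one consonant).
Each unlicensed consonant becomes the onset of a new syllable: /k/ → /ka/, /p/ → /pa/, /h/ → /ha/.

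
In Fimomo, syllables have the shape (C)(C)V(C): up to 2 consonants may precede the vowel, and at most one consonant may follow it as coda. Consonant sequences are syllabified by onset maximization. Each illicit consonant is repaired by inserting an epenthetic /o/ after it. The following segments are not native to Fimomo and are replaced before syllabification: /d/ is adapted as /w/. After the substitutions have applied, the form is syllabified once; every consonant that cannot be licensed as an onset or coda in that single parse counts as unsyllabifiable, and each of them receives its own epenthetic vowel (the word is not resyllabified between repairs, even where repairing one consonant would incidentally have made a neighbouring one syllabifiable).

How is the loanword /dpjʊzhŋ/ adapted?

Substitution: /d/ → /w/, giving /wpjʊzhŋ/.
Syllabifying with onset maximization leaves /w/, /h/, /ŋ/ stranded (at most one coda consonant is licensed; onsets may contain at most 2 consonants).
Inserting the epenthetic vowel yields /w/ → /wo/, /h/ → /ho/, /ŋ/ → /ŋo/.

wopjʊzhoŋo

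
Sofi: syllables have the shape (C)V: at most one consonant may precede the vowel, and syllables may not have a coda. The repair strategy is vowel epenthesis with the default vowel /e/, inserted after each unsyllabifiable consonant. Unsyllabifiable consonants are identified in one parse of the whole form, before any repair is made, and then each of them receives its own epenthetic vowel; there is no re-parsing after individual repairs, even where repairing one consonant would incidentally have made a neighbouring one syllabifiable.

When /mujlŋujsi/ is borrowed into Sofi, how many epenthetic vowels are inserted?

3

The unsyllabifiable consonants are /j/, /l/, /j/; each receives one epenthetic vowel.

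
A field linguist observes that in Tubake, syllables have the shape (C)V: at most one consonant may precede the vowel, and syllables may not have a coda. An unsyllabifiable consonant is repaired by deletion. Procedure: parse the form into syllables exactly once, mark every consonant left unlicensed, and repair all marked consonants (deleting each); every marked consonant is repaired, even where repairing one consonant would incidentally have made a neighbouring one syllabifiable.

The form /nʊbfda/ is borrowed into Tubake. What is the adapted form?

Syllabifying with onset maximization leaves /b/, /f/ stranded (no codas are permitted; onsets are limited to one consonant).
Each unlicensed consonant is deleted: /b/, /f/.

nʊda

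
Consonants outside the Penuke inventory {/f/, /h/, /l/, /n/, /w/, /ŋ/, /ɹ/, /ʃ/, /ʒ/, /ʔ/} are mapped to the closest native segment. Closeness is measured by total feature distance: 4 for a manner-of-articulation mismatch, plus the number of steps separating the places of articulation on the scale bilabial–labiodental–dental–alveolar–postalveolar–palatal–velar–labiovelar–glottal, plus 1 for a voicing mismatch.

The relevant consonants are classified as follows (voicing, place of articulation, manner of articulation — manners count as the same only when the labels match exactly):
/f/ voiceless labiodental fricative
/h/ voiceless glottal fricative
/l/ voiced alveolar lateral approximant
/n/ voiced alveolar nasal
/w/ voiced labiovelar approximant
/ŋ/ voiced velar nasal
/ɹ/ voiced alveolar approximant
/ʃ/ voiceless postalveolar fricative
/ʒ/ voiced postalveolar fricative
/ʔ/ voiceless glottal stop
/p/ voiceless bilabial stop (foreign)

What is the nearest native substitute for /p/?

f

/f/ is closest: manner differs (stop→fricative, +4), place distance 1 (bilabial→labiodental), same voicing; total 5. Next closest is /l/ at distance 8.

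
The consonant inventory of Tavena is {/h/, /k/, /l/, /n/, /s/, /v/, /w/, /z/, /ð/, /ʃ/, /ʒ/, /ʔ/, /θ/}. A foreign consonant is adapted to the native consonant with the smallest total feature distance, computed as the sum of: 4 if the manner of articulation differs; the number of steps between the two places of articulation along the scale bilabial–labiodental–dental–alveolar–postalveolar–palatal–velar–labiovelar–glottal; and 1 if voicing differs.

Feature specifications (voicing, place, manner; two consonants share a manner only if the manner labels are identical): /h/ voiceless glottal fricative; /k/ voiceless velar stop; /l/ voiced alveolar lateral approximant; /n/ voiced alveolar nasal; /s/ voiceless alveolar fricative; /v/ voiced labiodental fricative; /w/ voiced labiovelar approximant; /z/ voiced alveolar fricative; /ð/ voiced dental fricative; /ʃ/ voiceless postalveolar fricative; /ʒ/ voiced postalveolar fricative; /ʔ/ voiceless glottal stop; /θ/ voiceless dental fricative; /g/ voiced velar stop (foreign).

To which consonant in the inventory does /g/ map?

k

/k/ is closest: same manner (stop), place distance 0 (velar→velar), voicing differs (+1); total 1. Next closest is /ʔ/ at distance 3.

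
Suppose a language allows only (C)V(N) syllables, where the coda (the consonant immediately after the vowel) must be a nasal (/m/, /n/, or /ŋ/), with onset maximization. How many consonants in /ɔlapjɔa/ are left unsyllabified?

1

Under (C)V(N), the unsyllabifiable consonants are /p/ (only a nasal (/m/, /n/, or /ŋ/) is licensed in coda position; onsets are limited to one consonant).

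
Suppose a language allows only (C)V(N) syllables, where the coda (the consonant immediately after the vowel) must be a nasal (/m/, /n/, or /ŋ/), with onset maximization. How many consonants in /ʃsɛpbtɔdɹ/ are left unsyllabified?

Under (C)V(N), the unsyllabifiable consonants are /ʃ/, /p/, /b/, /d/, /ɹ/ (only a nasal (/m/, /n/, or /ŋ/) is licensed in coda position; onsets are limited to one consonant).

5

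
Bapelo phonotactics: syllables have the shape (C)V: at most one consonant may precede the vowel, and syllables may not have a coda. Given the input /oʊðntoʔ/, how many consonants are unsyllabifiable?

Syllabifying with onset maximization leaves /ð/, /n/, /ʔ/ stranded (no codas are permitted; onsets are limited to one consonant).

3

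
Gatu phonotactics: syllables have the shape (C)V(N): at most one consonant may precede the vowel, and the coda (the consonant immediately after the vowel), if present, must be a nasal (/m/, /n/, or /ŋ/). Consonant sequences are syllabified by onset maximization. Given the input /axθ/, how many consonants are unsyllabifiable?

2

Syllabifying with onset maximization leaves /x/, /θ/ stranded (only a nasal (/m/, /n/, or /ŋ/) is licensed in coda position; onsets are limited to one consonant).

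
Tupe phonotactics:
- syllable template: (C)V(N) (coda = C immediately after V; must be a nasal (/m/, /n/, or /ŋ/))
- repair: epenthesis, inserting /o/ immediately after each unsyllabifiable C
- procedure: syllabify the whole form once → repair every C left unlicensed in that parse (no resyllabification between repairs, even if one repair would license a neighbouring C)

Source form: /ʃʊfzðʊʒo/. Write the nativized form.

ʃʊfozoðʊʒo

Under (C)V(N), the unsyllabifiable consonants are /f/, /z/ (only a nasal (/m/, /n/, or /ŋ/) is licensed in coda position; onsets are limited to one consonant).
Epenthesis after each stranded consonant: /f/ → /fo/, /z/ → /zo/.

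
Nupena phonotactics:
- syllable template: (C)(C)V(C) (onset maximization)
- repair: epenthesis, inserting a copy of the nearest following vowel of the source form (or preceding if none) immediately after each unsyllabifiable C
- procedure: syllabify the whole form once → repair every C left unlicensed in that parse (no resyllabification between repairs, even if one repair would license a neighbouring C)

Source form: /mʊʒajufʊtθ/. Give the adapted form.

The consonants /θ/ cannot be parsed into a legal (C)(C)V(C) syllable (at most one coda consonant is licensed; onsets may contain at most 2 consonants).
Epenthesis after each stranded consonant: /θ/ → /θʊ/.

mʊʒajufʊtθʊ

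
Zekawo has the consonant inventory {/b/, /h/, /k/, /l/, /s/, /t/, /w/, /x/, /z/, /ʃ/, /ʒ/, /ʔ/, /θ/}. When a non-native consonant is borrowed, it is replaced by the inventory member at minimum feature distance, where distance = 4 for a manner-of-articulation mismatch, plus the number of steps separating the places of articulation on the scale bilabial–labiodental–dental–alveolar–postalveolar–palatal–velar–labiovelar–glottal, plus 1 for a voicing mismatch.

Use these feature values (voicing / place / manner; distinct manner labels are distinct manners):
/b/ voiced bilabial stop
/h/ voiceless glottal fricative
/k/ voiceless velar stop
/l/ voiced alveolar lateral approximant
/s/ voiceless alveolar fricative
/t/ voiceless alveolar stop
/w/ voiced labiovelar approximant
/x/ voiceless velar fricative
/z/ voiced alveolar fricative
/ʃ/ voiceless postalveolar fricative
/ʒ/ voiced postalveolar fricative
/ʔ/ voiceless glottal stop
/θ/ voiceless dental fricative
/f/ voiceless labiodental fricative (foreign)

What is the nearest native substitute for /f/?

/θ/ is closest: same manner (fricative), place distance 1 (labiodental→dental), same voicing; total 1. Next closest is /s/ at distance 2.

θ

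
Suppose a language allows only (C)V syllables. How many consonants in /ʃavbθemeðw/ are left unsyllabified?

The consonants /v/, /b/, /ð/, /w/ cannot be parsed into a legal (C)V syllable (no codas are permitted; onsets are limited to one consonant).

4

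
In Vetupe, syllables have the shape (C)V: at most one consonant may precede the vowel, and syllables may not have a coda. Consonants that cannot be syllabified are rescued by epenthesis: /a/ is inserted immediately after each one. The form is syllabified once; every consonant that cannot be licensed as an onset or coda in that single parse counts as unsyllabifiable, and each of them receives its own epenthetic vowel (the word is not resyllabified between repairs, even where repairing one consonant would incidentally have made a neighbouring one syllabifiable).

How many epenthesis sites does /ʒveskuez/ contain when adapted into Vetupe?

The unsyllabifiable consonants are /ʒ/, /s/, /z/; each receives one epenthetic vowel.

3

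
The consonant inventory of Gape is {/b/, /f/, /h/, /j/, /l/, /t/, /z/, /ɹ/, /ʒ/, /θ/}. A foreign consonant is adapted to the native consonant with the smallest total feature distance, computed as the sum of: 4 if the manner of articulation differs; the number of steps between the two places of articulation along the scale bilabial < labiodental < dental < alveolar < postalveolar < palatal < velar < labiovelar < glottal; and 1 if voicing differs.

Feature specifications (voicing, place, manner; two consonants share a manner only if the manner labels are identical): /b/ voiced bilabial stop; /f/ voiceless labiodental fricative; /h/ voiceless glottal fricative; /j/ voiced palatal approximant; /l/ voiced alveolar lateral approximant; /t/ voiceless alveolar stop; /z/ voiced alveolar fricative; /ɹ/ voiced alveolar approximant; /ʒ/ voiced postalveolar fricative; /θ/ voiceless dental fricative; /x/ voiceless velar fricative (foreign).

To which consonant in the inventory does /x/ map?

/h/ is closest: same manner (fricative), place distance 2 (velar→glottal), same voicing; total 2. Next closest is /ʒ/ at distance 3.

h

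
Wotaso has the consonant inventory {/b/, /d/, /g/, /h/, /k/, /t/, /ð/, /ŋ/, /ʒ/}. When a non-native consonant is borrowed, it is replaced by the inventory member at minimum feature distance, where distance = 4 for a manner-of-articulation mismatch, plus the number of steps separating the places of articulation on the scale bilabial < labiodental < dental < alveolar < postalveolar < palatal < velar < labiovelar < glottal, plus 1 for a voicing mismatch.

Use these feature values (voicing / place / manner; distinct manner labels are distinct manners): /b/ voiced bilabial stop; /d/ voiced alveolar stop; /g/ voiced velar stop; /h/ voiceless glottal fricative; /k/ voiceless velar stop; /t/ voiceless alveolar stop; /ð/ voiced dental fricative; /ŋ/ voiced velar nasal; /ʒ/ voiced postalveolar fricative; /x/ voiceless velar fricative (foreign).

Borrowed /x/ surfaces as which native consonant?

h

/h/ is closest: same manner (fricative), place distance 2 (velar→glottal), same voicing; total 2. Next closest is /ʒ/ at distance 3.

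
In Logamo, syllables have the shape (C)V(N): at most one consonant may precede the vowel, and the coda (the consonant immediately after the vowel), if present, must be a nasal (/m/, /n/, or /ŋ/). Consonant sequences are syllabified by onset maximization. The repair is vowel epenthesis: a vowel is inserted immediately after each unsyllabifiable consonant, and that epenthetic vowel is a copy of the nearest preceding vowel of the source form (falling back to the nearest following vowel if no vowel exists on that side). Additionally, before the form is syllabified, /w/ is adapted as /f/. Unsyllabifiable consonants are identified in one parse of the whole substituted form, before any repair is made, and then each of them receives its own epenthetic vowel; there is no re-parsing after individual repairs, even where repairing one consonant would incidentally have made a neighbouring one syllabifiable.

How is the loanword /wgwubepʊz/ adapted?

fugufubepʊzʊ

Substitution: /w/ → /f/, giving /fgfubepʊz/.
Syllabifying with onset maximization leaves /f/, /g/, /z/ stranded (only a nasal (/m/, /n/, or /ŋ/) is licensed in coda position; onsets are limited to one consonant).
Each unlicensed consonant becomes the onset of a new syllable: /f/ → /fu/, /g/ → /gu/, /z/ → /zʊ/.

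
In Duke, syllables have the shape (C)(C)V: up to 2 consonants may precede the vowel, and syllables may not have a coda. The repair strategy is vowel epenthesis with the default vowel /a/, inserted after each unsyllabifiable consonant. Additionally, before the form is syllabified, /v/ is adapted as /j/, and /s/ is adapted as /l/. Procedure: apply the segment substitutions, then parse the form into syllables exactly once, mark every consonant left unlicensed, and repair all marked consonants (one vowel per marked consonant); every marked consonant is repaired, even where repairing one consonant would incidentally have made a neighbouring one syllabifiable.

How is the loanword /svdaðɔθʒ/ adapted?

Substitution: /s/ → /l/, /v/ → /j/, giving /ljdaðɔθʒ/.
Under (C)(C)V, the unsyllabifiable consonants are /l/, /θ/, /ʒ/ (no codas are permitted; onsets may contain at most 2 consonants).
Inserting the epenthetic vowel yields /l/ → /la/, /θ/ → /θa/, /ʒ/ → /ʒa/.

lajdaðɔθaʒa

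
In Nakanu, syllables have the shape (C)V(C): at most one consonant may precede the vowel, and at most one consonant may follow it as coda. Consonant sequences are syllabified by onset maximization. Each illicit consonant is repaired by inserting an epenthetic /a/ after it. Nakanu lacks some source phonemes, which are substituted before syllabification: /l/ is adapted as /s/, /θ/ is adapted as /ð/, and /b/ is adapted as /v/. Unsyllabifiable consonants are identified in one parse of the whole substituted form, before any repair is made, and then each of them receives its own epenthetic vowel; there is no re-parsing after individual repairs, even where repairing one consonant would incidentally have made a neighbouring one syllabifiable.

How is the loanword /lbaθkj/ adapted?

Substitution: /l/ → /s/, /b/ → /v/, /θ/ → /ð/, giving /svaðkj/.
The consonants /s/, /k/, /j/ cannot be parsed into a legal (C)V(C) syllable (at most one coda consonant is licensed; onsets are limited to one consonant).
Each unlicensed consonant becomes the onset of a new syllable: /s/ → /sa/, /k/ → /ka/, /j/ → /ja/.

savaðkaja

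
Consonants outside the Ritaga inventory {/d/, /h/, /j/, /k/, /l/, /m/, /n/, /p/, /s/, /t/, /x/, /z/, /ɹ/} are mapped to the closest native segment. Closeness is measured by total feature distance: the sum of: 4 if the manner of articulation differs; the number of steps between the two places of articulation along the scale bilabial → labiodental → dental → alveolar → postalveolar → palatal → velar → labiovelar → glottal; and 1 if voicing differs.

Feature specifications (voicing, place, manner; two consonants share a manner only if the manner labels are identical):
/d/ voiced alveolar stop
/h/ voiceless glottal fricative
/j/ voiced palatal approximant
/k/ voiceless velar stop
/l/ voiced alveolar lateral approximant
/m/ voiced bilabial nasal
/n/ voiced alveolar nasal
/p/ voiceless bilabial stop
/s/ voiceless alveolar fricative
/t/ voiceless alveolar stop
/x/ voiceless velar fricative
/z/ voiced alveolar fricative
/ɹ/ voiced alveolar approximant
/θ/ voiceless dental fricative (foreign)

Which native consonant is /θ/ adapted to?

s

/s/ is closest: same manner (fricative), place distance 1 (dental→alveolar), same voicing; total 1. Next closest is /z/ at distance 2.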